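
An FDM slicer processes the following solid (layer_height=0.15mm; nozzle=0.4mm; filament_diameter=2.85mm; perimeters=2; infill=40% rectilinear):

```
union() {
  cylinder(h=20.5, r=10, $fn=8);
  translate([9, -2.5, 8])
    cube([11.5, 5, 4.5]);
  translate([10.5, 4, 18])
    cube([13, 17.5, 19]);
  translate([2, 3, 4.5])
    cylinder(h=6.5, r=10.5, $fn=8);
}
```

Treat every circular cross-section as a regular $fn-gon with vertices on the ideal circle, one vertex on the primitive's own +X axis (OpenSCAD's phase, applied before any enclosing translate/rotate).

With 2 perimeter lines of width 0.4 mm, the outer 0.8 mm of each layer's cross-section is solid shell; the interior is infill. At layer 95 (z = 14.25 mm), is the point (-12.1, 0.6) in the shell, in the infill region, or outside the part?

outside

At z = 14.25 mm: the cylinder: section is a regular 8-gon, circumradius r=10; the cube at (9, -2.5) is absent (z outside [8, 12.5]); the cube at (10.5, 4) does not reach this height (z outside [18, 37]); the cylinder at (2, 3) does not reach this height (z outside [4.5, 11]); Combining (union): only the r=10 cylinder is present, so the union is just that shape — 1 connected region. Overall, the cross-section is a single solid region. The nearest boundary edge runs (-7.07, 7.07)→(-10.00, 0.00); distance from the point to it = 2.18 mm. The point is not inside any of the regions above, so it lies outside the cross-section (2.18 mm from the nearest boundary).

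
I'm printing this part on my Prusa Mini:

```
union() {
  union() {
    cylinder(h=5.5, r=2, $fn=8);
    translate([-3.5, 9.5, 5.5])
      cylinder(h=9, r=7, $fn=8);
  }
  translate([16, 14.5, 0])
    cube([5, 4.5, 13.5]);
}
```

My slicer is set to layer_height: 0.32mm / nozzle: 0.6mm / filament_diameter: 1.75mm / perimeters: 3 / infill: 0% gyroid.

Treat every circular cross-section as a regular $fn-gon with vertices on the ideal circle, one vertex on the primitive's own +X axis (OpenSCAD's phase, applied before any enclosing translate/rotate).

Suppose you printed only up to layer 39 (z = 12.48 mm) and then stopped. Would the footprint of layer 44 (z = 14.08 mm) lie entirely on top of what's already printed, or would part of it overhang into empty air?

entirely on top

Compare the two slices. At z = 12.48: the cylinder is not intersected at this z (z outside [0, 5.5]); the r=7 cylinder at (-3.5, 9.5) contributes a regular 8-gon of circumradius 7 (area = (8/2)·7.000²·sin(360°/8) = 138.59 mm²); Taking the union: only the r=7 cylinder at (-3.5, 9.5) is present, so the union is just that shape — area = 138.59 mm²; the 5×4.5 cube at (16, 14.5) contributes its full rectangle (area 22.50 mm²); Taking the union: the 2 present regions are separate (no shared area or edge), so areas and boundary lengths simply add and each stays a separate island — area = 161.09 mm². At z = 14.08: the cylinder is absent (z outside [0, 5.5]); the r=7 cylinder at (-3.5, 9.5) contributes a regular 8-gon of circumradius 7 (area = (8/2)·7.000²·sin(360°/8) = 138.59 mm²); Merging all regions: only the r=7 cylinder at (-3.5, 9.5) is present, so the union is just that shape — area = 138.59 mm²; the cube at (16, 14.5) does not reach this height (z outside [0, 13.5]); Taking the union: only the result so far is present, so the union is just that shape — area = 138.59 mm². Checking containment: the cross-section at z = 14.08 is a subset of the cross-section at z = 12.48.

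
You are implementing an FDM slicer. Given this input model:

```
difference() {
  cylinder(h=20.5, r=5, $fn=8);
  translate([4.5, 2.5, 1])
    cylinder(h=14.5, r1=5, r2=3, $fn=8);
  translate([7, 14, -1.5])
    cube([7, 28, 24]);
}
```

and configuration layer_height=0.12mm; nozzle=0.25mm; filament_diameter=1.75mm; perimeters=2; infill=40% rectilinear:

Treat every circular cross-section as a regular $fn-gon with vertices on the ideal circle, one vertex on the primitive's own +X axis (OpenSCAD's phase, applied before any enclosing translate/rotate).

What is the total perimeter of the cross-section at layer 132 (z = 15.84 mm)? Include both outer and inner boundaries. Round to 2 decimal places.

30.61 mm

At z = 15.84 mm: the r=5 cylinder contributes a regular 8-gon of circumradius 5 (perimeter = 2·8·5.000·sin(180°/8) = 30.61 mm); the cone at (4.5, 2.5) is absent (z outside [1, 15.5]); the cube at (7, 14) (footprint 7×28) is included at this height (perimeter 70.00 mm); After the difference (first − rest): starting from the r=5 cylinder, the 7×28 cube at (7, 14) misses the remaining region (no effect) — boundary = 30.61 mm. Overall, the cross-section is a single solid region. Total boundary length (outer) = 30.61 mm.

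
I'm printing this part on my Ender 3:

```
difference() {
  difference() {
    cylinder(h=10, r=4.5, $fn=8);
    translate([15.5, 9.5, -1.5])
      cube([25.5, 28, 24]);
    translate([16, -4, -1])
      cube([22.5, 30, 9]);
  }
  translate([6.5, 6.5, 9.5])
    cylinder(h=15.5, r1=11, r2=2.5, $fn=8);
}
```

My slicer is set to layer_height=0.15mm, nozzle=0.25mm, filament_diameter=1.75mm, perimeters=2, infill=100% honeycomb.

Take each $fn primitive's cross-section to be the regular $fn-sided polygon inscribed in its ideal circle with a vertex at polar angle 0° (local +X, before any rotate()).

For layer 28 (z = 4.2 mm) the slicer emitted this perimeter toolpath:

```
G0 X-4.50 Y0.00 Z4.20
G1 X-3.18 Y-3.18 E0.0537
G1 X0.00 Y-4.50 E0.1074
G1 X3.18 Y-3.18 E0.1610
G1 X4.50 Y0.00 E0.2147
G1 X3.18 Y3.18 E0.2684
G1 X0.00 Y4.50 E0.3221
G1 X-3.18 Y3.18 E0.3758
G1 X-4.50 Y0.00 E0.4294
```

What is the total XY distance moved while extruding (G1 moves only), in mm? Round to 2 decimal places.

Sum the Euclidean lengths of each G1 segment: total = 27.54 mm.

27.54 mm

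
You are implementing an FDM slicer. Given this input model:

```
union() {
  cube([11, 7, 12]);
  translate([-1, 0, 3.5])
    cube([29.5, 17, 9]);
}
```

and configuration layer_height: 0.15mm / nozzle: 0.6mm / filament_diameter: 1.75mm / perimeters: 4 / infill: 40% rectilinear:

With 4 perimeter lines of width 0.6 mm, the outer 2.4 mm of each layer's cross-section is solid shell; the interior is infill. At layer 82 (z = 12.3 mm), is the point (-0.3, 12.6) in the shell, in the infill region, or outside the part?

At z = 12.3 mm: the cube does not reach this height (z outside [0, 12]); the cube at (-1, 0) is present — its section is the full 29.5×17 rectangle; Taking the union: only the 29.5×17 cube at (-1, 0) is present, so the union is just that shape — 1 connected region. Overall, the cross-section is a single solid region. The nearest boundary edge runs (-1.00, 17.00)→(-1.00, 0.00); distance from the point to it = 0.70 mm. The point is inside the cross-section, 0.70 mm from the nearest boundary — within the 2.4 mm shell band (4 × 0.6).

shell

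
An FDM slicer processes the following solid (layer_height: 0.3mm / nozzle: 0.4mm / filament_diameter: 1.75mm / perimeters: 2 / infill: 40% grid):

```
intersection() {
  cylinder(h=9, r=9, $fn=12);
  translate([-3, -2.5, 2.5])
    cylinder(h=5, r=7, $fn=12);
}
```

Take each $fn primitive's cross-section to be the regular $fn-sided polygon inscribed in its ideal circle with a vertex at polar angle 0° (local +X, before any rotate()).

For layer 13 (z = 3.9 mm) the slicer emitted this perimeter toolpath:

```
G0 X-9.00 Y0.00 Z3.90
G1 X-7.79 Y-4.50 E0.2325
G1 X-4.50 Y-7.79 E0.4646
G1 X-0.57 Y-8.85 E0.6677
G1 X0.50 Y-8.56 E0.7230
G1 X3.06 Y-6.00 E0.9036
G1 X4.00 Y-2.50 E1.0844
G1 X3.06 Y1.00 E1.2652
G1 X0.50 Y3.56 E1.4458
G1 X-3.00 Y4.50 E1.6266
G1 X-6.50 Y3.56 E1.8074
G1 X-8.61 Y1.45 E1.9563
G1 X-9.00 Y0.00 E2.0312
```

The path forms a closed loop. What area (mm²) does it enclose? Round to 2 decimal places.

126.49 mm²

Apply the shoelace formula to the sequence of (X, Y) vertices; enclosed area = 126.49 mm².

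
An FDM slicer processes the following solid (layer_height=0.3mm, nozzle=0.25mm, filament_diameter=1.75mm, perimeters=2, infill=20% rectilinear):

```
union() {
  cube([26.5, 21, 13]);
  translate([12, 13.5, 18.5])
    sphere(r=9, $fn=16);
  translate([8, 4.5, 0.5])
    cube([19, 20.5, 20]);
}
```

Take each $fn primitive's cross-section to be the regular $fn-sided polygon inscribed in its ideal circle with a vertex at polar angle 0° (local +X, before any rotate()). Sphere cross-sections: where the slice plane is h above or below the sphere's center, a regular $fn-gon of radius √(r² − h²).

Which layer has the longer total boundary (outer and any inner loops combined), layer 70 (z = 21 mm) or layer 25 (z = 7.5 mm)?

layer 25 (z = 7.5 mm)

Layer 70 (z = 21): the cube is not intersected at this z (z outside [0, 13]); the r=9 sphere at (12, 13.5) contributes a regular 16-gon of circumradius √(9²−2.5²) = 8.646 (perimeter = 2·16·8.646·sin(180°/16) = 53.97 mm); the cube at (8, 4.5) does not reach this height (z outside [0.5, 20.5]); Merging all regions: only the r=9 sphere at (12, 13.5) is present, so the union is just that shape — boundary = 53.97 mm. So its perimeter = 53.97 mm. Layer 25 (z = 7.5): the cube (footprint 26.5×21) is included at this height (perimeter 95.00 mm); the sphere at (12, 13.5) is absent (|z−center|=11.000 > r=9); the cube at (8, 4.5) is present — its section is the full 19×20.5 rectangle (perimeter 79.00 mm); Taking the union: the regions partially overlap (shared area 305.25 mm²), so the edge portions inside another operand are dropped and the merged outline is re-measured after clipping — boundary = 104.00 mm. So its perimeter = 104.00 mm. Layer 25 is larger (104.00 vs 53.97 mm).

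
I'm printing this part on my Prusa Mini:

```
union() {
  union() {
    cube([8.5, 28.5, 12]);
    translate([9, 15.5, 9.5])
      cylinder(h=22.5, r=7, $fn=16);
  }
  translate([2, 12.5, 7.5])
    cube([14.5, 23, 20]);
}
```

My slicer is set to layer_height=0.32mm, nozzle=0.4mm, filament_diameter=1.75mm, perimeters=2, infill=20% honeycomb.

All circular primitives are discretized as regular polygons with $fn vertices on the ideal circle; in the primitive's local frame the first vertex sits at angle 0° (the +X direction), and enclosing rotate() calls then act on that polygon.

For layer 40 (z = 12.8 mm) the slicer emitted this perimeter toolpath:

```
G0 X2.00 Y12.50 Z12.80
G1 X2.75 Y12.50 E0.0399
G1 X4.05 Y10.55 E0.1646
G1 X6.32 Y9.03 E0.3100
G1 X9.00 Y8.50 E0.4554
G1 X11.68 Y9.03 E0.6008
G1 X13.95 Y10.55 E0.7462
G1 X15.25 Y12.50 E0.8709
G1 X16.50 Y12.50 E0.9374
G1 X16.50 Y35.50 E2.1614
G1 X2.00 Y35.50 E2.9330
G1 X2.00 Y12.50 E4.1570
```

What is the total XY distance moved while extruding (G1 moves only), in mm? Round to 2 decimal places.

Sum the Euclidean lengths of each G1 segment: total = 78.11 mm.

78.11 mm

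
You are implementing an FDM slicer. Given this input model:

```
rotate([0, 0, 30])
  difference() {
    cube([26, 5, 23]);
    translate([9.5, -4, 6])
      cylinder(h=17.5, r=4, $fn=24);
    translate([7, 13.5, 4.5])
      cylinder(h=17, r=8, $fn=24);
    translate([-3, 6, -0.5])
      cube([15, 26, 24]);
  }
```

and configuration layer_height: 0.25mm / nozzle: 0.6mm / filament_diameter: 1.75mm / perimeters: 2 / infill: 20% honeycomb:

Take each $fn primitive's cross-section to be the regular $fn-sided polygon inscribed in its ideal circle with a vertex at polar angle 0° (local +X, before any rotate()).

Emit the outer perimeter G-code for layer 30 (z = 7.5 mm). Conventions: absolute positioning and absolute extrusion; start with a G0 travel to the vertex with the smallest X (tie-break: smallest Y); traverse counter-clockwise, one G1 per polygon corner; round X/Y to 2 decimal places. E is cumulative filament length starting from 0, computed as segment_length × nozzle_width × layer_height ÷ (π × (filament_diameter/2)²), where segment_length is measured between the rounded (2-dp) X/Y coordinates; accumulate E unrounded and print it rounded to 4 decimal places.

At z = 7.5 mm: the cube (footprint 26×5) is included at this height; the cylinder at (9.5, -4): section is a regular 24-gon, circumradius r=4; the cylinder at (7, 13.5): section is a regular 24-gon, circumradius r=8; the 15×26 cube at (-3, 6) contributes its full rectangle; After the difference (first − rest): starting from the 26×5 cube, the r=4 cylinder at (9.5, -4) misses the remaining region (no effect); the r=8 cylinder at (7, 13.5) misses the remaining region (no effect); the 15×26 cube at (-3, 6) misses the remaining region (no effect) — 1 connected region; (whole slice rotated 30° about Z — lengths, areas and connectivity unchanged). The outline is a single polygon with 4 vertices. Extrusion per mm of travel: 0.6 × 0.25 / (π × 0.875²) = 0.062363. Accumulating E over each segment gives final E = 3.8668.

G0 X-2.50 Y4.33 Z7.50
G1 X0.00 Y0.00 E0.3118
G1 X22.52 Y13.00 E1.9334
G1 X20.02 Y17.33 E2.2452
G1 X-2.50 Y4.33 E3.8668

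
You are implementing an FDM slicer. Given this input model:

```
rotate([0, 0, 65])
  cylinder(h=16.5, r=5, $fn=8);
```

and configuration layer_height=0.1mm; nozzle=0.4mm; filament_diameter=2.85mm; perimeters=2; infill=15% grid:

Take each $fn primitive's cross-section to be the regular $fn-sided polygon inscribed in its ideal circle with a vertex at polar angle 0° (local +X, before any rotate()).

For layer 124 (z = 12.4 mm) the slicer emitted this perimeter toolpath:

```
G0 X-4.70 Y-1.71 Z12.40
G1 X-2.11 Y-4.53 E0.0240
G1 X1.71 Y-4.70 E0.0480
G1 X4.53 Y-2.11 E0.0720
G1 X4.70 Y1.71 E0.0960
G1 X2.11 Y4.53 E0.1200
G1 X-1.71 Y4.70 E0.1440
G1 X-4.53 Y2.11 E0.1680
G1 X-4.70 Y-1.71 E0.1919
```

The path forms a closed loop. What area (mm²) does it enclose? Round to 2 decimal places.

Apply the shoelace formula to the sequence of (X, Y) vertices; enclosed area = 70.69 mm².

70.69 mm²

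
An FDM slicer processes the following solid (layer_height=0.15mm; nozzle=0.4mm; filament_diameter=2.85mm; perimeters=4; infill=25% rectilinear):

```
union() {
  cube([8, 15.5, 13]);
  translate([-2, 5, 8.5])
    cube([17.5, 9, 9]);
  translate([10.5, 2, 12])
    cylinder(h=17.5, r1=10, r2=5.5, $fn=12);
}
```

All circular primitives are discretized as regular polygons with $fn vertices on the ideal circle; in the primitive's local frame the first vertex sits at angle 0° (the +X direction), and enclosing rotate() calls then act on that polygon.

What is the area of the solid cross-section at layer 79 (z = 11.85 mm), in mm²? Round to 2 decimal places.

209.50 mm²

At z = 11.85 mm: the cube (footprint 8×15.5) is included at this height (area 124.00 mm²); the cube at (-2, 5) (footprint 17.5×9) is included at this height (area 157.50 mm²); the cone at (10.5, 2) is absent (z outside [12, 29.5]); Taking the union: the regions partially overlap — summed areas 281.50 mm² minus the doubly-counted overlap 72.00 mm² gives 209.50 mm² — area = 209.50 mm². Overall, the cross-section is a single solid region. Net area = 209.50 mm².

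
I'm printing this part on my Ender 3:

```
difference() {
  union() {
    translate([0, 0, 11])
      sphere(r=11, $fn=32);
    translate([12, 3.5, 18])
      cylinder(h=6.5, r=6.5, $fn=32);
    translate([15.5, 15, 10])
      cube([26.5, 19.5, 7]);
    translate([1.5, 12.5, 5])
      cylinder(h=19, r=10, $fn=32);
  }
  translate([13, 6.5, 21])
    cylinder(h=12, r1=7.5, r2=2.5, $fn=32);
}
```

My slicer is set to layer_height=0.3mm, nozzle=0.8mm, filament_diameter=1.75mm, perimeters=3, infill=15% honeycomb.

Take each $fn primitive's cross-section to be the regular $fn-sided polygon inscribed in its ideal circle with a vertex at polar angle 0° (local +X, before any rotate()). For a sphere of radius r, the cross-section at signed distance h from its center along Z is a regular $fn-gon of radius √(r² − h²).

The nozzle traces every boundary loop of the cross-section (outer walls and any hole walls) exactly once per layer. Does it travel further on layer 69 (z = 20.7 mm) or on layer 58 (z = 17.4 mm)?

layer 69 (z = 20.7 mm)

Layer 69 (z = 20.7): the r=11 sphere slices to a regular 32-gon of circumradius 5.187 (√(r²−h²) with h=9.7 from center) (perimeter = 2·32·5.187·sin(180°/32) = 32.54 mm); the r=6.5 cylinder at (12, 3.5) contributes a regular 32-gon of circumradius 6.5 (perimeter = 2·32·6.500·sin(180°/32) = 40.78 mm); the cube at (15.5, 15) is not intersected at this z (z outside [10, 17]); the r=10 cylinder at (1.5, 12.5) contributes a regular 32-gon of circumradius 10 (perimeter = 2·32·10.000·sin(180°/32) = 62.73 mm); Merging all regions: the regions partially overlap (shared area 28.95 mm²), so the edge portions inside another operand are dropped and the merged outline is re-measured after clipping — boundary = 100.90 mm; the cone at (13, 6.5) is not intersected at this z (z outside [21, 33]); Subtracting the remaining from the first: none of the subtracted shapes is present at this height, so that combined region is unchanged — boundary = 100.90 mm. So its perimeter = 100.90 mm. Layer 58 (z = 17.4): the sphere: section is a regular 32-gon, circumradius = √(r²−h²) = √(11²−6.4²) = 8.947 (perimeter = 2·32·8.947·sin(180°/32) = 56.12 mm); the cylinder at (12, 3.5) does not reach this height (z outside [18, 24.5]); the cube at (15.5, 15) is absent (z outside [10, 17]); the cylinder at (1.5, 12.5): section is a regular 32-gon, circumradius r=10 (perimeter = 2·32·10.000·sin(180°/32) = 62.73 mm); Merging all regions: the regions partially overlap (shared area 61.24 mm²), so the edge portions inside another operand are dropped and the merged outline is re-measured after clipping — boundary = 87.10 mm; the cone at (13, 6.5) is absent (z outside [21, 33]); After the difference (first − rest): none of the subtracted shapes is present at this height, so the result so far is unchanged — boundary = 87.10 mm. So its perimeter = 87.10 mm. Layer 69 is larger (100.90 vs 87.10 mm).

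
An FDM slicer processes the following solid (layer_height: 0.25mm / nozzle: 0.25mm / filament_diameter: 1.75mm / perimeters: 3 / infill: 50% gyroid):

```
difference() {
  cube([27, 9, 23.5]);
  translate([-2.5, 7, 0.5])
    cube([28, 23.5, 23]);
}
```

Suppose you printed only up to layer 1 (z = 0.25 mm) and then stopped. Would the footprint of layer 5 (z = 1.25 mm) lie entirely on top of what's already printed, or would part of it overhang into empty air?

Compare the two slices. At z = 0.25: the 27×9 cube contributes its full rectangle (area 243.00 mm²); the cube at (-2.5, 7) is not intersected at this z (z outside [0.5, 23.5]); After the difference (first − rest): none of the subtracted shapes is present at this height, so the 27×9 cube is unchanged — area = 243.00 mm². At z = 1.25: the cube is present — its section is the full 27×9 rectangle (area 243.00 mm²); the cube at (-2.5, 7) (footprint 28×23.5) is included at this height (area 658.00 mm²); After the difference (first − rest): starting from the 27×9 cube (243.00 mm²), the 28×23.5 cube at (-2.5, 7) partially overlaps it — only the 51.00 mm² overlap (of its 658.00 mm²) is removed, clipping the outline — area = 192.00 mm². Checking containment: the cross-section at z = 1.25 is a subset of the cross-section at z = 0.25.

entirely on top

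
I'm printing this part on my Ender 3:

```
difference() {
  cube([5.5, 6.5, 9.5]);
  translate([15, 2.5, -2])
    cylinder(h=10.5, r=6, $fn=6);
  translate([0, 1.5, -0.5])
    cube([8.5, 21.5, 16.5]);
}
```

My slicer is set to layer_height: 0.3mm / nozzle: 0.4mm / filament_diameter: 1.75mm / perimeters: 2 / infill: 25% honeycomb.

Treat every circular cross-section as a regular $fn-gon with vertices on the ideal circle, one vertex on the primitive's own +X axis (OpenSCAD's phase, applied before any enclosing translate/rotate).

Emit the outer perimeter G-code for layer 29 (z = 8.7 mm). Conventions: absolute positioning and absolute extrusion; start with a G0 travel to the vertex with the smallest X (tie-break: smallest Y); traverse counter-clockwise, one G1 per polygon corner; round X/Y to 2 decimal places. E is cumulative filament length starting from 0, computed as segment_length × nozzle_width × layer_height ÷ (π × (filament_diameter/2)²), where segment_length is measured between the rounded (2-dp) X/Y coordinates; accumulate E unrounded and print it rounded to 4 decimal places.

G0 X0.00 Y0.00 Z8.70
G1 X5.50 Y0.00 E0.2744
G1 X5.50 Y1.50 E0.3492
G1 X0.00 Y1.50 E0.6236
G1 X0.00 Y0.00 E0.6985

At z = 8.7 mm: the cube is present — its section is the full 5.5×6.5 rectangle; the cylinder at (15, 2.5) is absent (z outside [-2, 8.5]); the cube at (0, 1.5) is present — its section is the full 8.5×21.5 rectangle; Taking the first minus the rest: starting from the 5.5×6.5 cube, the 8.5×21.5 cube at (0, 1.5) partially overlaps it — only the 27.50 mm² overlap (of its 182.75 mm²) is removed, clipping the outline — 1 connected region. The outline is a single polygon with 4 vertices. Extrusion per mm of travel: 0.4 × 0.3 / (π × 0.875²) = 0.049890. Accumulating E over each segment gives final E = 0.6985.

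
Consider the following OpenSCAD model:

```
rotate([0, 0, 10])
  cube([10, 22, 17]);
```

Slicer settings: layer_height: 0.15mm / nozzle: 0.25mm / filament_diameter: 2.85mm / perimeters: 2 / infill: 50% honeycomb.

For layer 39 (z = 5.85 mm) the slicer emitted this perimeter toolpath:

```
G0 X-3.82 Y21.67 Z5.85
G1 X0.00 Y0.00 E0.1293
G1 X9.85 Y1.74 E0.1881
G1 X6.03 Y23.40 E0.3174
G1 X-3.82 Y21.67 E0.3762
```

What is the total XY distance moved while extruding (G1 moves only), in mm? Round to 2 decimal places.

Sum the Euclidean lengths of each G1 segment: total = 64.00 mm.

64.00 mm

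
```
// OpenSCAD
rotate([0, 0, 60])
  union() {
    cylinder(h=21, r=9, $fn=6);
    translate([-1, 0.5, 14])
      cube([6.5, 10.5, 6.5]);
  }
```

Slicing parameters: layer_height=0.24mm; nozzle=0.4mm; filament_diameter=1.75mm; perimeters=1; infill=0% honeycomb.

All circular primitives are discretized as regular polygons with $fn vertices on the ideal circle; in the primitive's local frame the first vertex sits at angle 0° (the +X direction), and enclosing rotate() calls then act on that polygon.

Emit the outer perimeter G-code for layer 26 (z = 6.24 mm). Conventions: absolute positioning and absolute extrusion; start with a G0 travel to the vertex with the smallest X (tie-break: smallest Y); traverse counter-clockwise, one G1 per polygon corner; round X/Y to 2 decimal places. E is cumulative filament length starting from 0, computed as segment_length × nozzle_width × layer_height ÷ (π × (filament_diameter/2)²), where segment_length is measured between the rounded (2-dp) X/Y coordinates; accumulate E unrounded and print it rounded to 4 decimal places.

G0 X-9.00 Y0.00 Z6.24
G1 X-4.50 Y-7.79 E0.3591
G1 X4.50 Y-7.79 E0.7183
G1 X9.00 Y0.00 E1.0773
G1 X4.50 Y7.79 E1.4364
G1 X-4.50 Y7.79 E1.7956
G1 X-9.00 Y0.00 E2.1547

At z = 6.24 mm: the r=9 cylinder contributes a regular 6-gon of circumradius 9; the cube at (-1, 0.5) is not intersected at this z (z outside [14, 20.5]); Merging all regions: only the r=9 cylinder is present, so the union is just that shape — 1 connected region; (rotated 60° about Z; rotation is an isometry so areas/perimeters/island counts are preserved). The outline is a single polygon with 6 vertices. Extrusion per mm of travel: 0.4 × 0.24 / (π × 0.875²) = 0.039912. Accumulating E over each segment gives final E = 2.1547.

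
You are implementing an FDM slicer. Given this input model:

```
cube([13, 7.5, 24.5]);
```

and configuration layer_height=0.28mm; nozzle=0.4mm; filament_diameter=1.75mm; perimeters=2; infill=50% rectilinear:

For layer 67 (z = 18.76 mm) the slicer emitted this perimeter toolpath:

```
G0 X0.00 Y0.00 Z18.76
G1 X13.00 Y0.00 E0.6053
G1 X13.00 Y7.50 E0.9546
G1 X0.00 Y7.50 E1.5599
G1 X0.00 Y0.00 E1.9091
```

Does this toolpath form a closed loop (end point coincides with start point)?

yes

Start point (G0): (0.00, 0.00). End point (last G1): the path returns to the start — closed.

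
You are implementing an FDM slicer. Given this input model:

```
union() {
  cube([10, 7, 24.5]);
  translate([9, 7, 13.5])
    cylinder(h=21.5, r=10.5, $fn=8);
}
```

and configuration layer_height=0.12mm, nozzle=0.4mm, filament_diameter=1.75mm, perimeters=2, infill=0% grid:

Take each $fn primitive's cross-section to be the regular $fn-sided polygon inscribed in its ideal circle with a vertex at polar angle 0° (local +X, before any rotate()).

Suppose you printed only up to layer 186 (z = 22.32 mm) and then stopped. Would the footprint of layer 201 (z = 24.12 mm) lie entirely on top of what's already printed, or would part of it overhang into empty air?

Compare the two slices. At z = 22.32: the cube (footprint 10×7) is included at this height (area 70.00 mm²); the r=10.5 cylinder at (9, 7) gives a regular 8-gon of circumradius 10.5 (constant along its height) (area = (8/2)·10.500²·sin(360°/8) = 311.83 mm²); Taking the union: the regions partially overlap — summed areas 381.83 mm² minus the doubly-counted overlap 67.64 mm² gives 314.20 mm² — area = 314.20 mm². At z = 24.12: the cube (footprint 10×7) is included at this height (area 70.00 mm²); the r=10.5 cylinder at (9, 7) gives a regular 8-gon of circumradius 10.5 (constant along its height) (area = (8/2)·10.500²·sin(360°/8) = 311.83 mm²); Combining (union): the regions partially overlap — summed areas 381.83 mm² minus the doubly-counted overlap 67.64 mm² gives 314.20 mm² — area = 314.20 mm². Checking containment: the cross-section at z = 24.12 is a subset of the cross-section at z = 22.32.

entirely on top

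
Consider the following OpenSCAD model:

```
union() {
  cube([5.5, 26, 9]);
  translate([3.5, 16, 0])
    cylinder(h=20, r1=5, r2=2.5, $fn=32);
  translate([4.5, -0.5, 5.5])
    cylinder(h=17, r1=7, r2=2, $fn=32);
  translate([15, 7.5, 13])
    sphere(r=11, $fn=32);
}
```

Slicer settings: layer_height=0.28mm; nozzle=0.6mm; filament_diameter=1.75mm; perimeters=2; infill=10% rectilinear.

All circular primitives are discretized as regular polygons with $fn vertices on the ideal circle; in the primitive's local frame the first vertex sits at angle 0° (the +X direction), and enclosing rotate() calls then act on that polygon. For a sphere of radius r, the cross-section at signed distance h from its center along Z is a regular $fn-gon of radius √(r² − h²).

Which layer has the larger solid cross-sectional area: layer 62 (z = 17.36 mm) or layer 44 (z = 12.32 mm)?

layer 44 (z = 12.32 mm)

Layer 62 (z = 17.36): the cube is absent (z outside [0, 9]); the cone at (3.5, 16) contributes a regular 32-gon of circumradius 2.830 (interpolated between r1=5 and r2=2.5 at t=0.868) (area = (32/2)·2.830²·sin(360°/32) = 25.00 mm²); the cone at (4.5, -0.5) (r1=7→r2=2) has section circumradius 3.512 here — a regular 32-gon (area = (32/2)·3.512²·sin(360°/32) = 38.50 mm²); the sphere at (15, 7.5): section is a regular 32-gon, circumradius = √(r²−h²) = √(11²−4.36²) = 10.099 (area = (32/2)·10.099²·sin(360°/32) = 318.36 mm²); Merging all regions: the regions partially overlap — summed areas 381.85 mm² minus the doubly-counted overlap 0.67 mm² gives 381.18 mm² — area = 381.18 mm². So its area = 381.18 mm². Layer 44 (z = 12.32): the cube is absent (z outside [0, 9]); the cone at (3.5, 16) contributes a regular 32-gon of circumradius 3.460 (interpolated between r1=5 and r2=2.5 at t=0.616) (area = (32/2)·3.460²·sin(360°/32) = 37.37 mm²); the cone at (4.5, -0.5) contributes a regular 32-gon of circumradius 4.994 (interpolated between r1=7 and r2=2 at t=0.401) (area = (32/2)·4.994²·sin(360°/32) = 77.85 mm²); the sphere at (15, 7.5): section is a regular 32-gon, circumradius = √(r²−h²) = √(11²−0.68²) = 10.979 (area = (32/2)·10.979²·sin(360°/32) = 376.25 mm²); Combining (union): the regions partially overlap — summed areas 491.47 mm² minus the doubly-counted overlap 15.03 mm² gives 476.44 mm² — area = 476.44 mm². So its area = 476.44 mm². Layer 44 is larger (476.44 vs 381.18 mm²).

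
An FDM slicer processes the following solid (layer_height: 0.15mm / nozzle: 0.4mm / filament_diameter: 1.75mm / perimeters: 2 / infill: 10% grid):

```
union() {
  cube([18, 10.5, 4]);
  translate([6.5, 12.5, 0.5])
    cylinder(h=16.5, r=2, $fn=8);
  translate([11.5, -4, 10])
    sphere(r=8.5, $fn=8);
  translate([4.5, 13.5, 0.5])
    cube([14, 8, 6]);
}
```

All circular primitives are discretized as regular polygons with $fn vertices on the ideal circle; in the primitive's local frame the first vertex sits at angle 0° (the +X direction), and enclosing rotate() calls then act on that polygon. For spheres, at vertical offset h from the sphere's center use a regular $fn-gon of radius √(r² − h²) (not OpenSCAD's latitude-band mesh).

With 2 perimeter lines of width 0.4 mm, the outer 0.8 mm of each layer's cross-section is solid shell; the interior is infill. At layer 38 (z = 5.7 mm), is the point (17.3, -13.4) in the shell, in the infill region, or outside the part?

outside

At z = 5.7 mm: the cube is not intersected at this z (z outside [0, 4]); the r=2 cylinder at (6.5, 12.5) contributes a regular 8-gon of circumradius 2; the r=8.5 sphere at (11.5, -4) contributes a regular 8-gon of circumradius √(8.5²−4.3²) = 7.332; the cube at (4.5, 13.5) is present — its section is the full 14×8 rectangle; Combining (union): the regions partially overlap (shared area 2.07 mm²), so overlapping operands fuse into one piece — 2 connected regions. Overall, the cross-section has 2 separate islands. The nearest boundary edge runs (16.68, -9.18)→(11.50, -11.33); distance from the point to it = 4.13 mm. The point is not inside any of the regions above, so it lies outside the cross-section (4.13 mm from the nearest boundary).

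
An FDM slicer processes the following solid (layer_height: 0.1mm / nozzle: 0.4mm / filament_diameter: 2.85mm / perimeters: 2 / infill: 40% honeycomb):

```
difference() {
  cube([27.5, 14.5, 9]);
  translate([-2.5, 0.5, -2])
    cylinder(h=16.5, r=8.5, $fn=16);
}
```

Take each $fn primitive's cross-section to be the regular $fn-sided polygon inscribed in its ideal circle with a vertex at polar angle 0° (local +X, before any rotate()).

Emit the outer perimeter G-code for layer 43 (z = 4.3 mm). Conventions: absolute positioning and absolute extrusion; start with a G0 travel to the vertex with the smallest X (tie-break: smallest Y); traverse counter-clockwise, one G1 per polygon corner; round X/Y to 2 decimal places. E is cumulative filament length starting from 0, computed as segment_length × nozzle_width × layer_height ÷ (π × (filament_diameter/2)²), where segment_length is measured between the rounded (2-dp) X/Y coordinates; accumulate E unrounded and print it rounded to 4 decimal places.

At z = 4.3 mm: the 27.5×14.5 cube contributes its full rectangle; the r=8.5 cylinder at (-2.5, 0.5) contributes a regular 16-gon of circumradius 8.5; Subtracting the remaining from the first: starting from the 27.5×14.5 cube, the r=8.5 cylinder at (-2.5, 0.5) partially overlaps it — only the 37.64 mm² overlap (of its 221.19 mm²) is removed, clipping the outline — 1 connected region. The outline is a single polygon with 9 vertices. Extrusion per mm of travel: 0.4 × 0.1 / (π × 1.425²) = 0.006270. Accumulating E over each segment gives final E = 0.5068.

G0 X0.00 Y8.50 Z4.30
G1 X0.75 Y8.35 E0.0048
G1 X3.51 Y6.51 E0.0256
G1 X5.35 Y3.75 E0.0464
G1 X6.00 Y0.50 E0.0672
G1 X5.90 Y0.00 E0.0704
G1 X27.50 Y0.00 E0.2058
G1 X27.50 Y14.50 E0.2967
G1 X0.00 Y14.50 E0.4692
G1 X0.00 Y8.50 E0.5068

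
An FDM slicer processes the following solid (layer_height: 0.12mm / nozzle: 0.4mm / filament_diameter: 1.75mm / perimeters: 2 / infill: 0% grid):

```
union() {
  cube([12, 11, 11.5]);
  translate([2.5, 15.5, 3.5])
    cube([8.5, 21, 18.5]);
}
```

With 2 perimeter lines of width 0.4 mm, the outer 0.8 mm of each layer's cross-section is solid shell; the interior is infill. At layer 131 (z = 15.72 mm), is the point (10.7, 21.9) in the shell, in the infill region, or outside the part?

shell

At z = 15.72 mm: the cube does not reach this height (z outside [0, 11.5]); the 8.5×21 cube at (2.5, 15.5) contributes its full rectangle; Merging all regions: only the 8.5×21 cube at (2.5, 15.5) is present, so the union is just that shape — 1 connected region. Overall, the cross-section is a single solid region. The nearest boundary edge runs (11.00, 15.50)→(11.00, 36.50); distance from the point to it = 0.30 mm. The point is inside the cross-section, 0.30 mm from the nearest boundary — within the 0.8 mm shell band (2 × 0.4).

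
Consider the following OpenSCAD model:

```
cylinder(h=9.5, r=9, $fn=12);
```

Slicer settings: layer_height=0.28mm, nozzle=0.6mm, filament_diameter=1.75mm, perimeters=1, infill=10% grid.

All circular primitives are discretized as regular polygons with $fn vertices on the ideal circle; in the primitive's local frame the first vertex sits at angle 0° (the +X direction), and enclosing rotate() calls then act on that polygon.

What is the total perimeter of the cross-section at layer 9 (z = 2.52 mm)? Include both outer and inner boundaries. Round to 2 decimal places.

55.90 mm

At z = 2.52 mm: the cylinder: section is a regular 12-gon, circumradius r=9 (perimeter = 2·12·9.000·sin(180°/12) = 55.90 mm). Overall, the cross-section is a single solid region. Total boundary length (outer) = 55.90 mm.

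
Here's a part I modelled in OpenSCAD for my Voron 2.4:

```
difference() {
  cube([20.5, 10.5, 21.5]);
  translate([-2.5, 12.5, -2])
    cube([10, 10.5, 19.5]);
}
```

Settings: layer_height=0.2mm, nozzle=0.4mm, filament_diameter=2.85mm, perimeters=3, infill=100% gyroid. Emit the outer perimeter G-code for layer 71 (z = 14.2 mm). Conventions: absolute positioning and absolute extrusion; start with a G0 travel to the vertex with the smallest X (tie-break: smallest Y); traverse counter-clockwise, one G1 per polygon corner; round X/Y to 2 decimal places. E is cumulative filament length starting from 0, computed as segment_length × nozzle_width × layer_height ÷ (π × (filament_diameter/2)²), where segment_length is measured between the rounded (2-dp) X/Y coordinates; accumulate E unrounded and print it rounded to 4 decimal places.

At z = 14.2 mm: the cube (footprint 20.5×10.5) is included at this height; the cube at (-2.5, 12.5) is present — its section is the full 10×10.5 rectangle; Subtracting the remaining from the first: starting from the 20.5×10.5 cube, the 10×10.5 cube at (-2.5, 12.5) misses the remaining region (no effect) — 1 connected region. The outline is a single polygon with 4 vertices. Extrusion per mm of travel: 0.4 × 0.2 / (π × 1.425²) = 0.012540. Accumulating E over each segment gives final E = 0.7775.

G0 X0.00 Y0.00 Z14.20
G1 X20.50 Y0.00 E0.2571
G1 X20.50 Y10.50 E0.3888
G1 X0.00 Y10.50 E0.6458
G1 X0.00 Y0.00 E0.7775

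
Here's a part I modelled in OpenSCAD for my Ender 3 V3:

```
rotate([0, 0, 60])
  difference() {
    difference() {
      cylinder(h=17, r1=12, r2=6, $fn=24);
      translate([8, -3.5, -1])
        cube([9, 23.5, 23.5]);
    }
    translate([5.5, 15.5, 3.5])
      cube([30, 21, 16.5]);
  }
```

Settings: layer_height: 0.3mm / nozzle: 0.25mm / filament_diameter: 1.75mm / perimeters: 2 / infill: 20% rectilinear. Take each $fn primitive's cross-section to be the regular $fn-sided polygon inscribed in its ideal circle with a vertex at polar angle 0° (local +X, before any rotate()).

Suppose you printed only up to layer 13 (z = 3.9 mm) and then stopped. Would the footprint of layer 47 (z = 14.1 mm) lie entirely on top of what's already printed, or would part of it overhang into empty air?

entirely on top

Compare the two slices. At z = 3.9: the cone contributes a regular 24-gon of circumradius 10.624 (interpolated between r1=12 and r2=6 at t=0.229) (area = (24/2)·10.624²·sin(360°/24) = 350.52 mm²); the cube at (8, -3.5) is present — its section is the full 9×23.5 rectangle (area 211.50 mm²); Taking the first minus the rest: starting from the cone (350.52 mm²), the 9×23.5 cube at (8, -3.5) partially overlaps it — only the 20.39 mm² overlap (of its 211.50 mm²) is removed, clipping the outline — area = 330.14 mm²; the cube at (5.5, 15.5) is present — its section is the full 30×21 rectangle (area 630.00 mm²); Taking the first minus the rest: starting from that combined region (330.14 mm²), the 30×21 cube at (5.5, 15.5) misses the remaining region (no effect) — area = 330.14 mm²; (whole slice rotated 60° about Z — lengths, areas and connectivity unchanged). At z = 14.1: the cone: at t=0.829 of its height the radius interpolates to r₁+(r₂−r₁)t = 7.024, giving a regular 24-gon of that circumradius (area = (24/2)·7.024²·sin(360°/24) = 153.21 mm²); the cube at (8, -3.5) is present — its section is the full 9×23.5 rectangle (area 211.50 mm²); Subtracting the remaining from the first: starting from the cone (153.21 mm²), the 9×23.5 cube at (8, -3.5) misses the remaining region (no effect) — area = 153.21 mm²; the 30×21 cube at (5.5, 15.5) contributes its full rectangle (area 630.00 mm²); Subtracting the remaining from the first: starting from the result so far (153.21 mm²), the 30×21 cube at (5.5, 15.5) misses the remaining region (no effect) — area = 153.21 mm²; (whole slice rotated 60° about Z — lengths, areas and connectivity unchanged). Checking containment: the cross-section at z = 14.1 is a subset of the cross-section at z = 3.9.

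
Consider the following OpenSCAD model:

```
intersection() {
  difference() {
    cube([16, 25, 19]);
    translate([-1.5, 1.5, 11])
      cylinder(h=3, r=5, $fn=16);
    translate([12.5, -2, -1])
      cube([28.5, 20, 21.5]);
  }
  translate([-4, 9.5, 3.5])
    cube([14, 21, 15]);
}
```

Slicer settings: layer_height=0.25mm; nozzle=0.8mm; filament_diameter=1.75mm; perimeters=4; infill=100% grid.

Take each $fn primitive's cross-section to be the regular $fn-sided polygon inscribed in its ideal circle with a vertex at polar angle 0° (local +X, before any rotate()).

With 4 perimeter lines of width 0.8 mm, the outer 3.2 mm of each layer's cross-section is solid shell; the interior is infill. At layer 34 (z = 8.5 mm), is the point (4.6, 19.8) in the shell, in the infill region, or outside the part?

At z = 8.5 mm: the cube (footprint 16×25) is included at this height; the cylinder at (-1.5, 1.5) is absent (z outside [11, 14]); the cube at (12.5, -2) is present — its section is the full 28.5×20 rectangle; After the difference (first − rest): starting from the 16×25 cube, the 28.5×20 cube at (12.5, -2) partially overlaps it — only the 63.00 mm² overlap (of its 570.00 mm²) is removed, clipping the outline — 1 connected region; the 14×21 cube at (-4, 9.5) contributes its full rectangle; After intersecting: the 14×21 cube at (-4, 9.5) partially overlaps the result so far; clipping to the common part keeps 155.00 mm² — 1 connected region. Overall, the cross-section is a single solid region. The nearest boundary edge runs (0.00, 9.50)→(0.00, 25.00); distance from the point to it = 4.60 mm. The point is inside the cross-section and 4.60 mm from the nearest boundary — more than the 3.2 mm shell width (4 × 0.8), so it's in the infill interior.

infill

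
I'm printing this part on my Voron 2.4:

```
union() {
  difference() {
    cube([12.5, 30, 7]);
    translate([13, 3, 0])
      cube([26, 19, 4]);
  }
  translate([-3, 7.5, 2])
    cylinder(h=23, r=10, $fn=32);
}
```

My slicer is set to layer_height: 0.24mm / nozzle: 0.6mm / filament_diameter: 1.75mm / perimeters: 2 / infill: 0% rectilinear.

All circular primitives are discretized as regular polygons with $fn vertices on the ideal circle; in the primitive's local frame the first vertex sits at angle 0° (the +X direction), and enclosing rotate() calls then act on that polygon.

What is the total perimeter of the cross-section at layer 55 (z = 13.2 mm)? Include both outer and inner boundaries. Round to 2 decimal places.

62.73 mm

At z = 13.2 mm: the cube does not reach this height (z outside [0, 7]); the cube at (13, 3) does not reach this height (z outside [0, 4]); Subtracting the remaining from the first: the first operand is absent here, so nothing remains; the cylinder at (-3, 7.5): section is a regular 32-gon, circumradius r=10 (perimeter = 2·32·10.000·sin(180°/32) = 62.73 mm); Combining (union): only the r=10 cylinder at (-3, 7.5) is present, so the union is just that shape — boundary = 62.73 mm. Overall, the cross-section is a single solid region. Total boundary length (outer) = 62.73 mm.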